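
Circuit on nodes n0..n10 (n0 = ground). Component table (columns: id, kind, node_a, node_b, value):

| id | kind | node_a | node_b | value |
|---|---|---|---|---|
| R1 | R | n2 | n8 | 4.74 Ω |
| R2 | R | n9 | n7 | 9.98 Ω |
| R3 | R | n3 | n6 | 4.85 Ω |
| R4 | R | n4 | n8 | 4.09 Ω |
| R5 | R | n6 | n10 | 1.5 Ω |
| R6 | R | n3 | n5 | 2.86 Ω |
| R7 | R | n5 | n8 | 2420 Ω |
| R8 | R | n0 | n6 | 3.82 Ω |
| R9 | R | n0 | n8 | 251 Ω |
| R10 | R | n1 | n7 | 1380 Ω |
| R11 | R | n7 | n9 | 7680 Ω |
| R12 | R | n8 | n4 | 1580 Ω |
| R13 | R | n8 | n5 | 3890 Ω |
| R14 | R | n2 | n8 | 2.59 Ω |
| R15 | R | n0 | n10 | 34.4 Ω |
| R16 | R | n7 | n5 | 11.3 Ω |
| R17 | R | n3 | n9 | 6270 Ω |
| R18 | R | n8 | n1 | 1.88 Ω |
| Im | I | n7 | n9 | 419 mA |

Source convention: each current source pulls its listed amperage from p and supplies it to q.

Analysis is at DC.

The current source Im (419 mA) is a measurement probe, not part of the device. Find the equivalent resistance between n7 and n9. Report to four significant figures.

Apply KCL at each of the 10 non-ground nodes and solve the resulting linear system.
Node n1: branches {R10, R18} → V_1 = -0.001486
Node n2: branches {R1, R14} → V_2 = -0.001475
Node n3: branches {R3, R6, R17} → V_3 = 4.880e-05
Node n4: branches {R4, R12} → V_4 = -0.001475
Node n5: branches {R6, R7, R13, R16} → V_5 = -0.001832
Node n6: branches {R3, R5, R8} → V_6 = 2.029e-05
Node n7: branches {R2, R10, R11, R16, Im} → V_7 = -0.009266
Node n8: branches {R1, R4, R7, R9, R12, R13, R14, R18} → V_8 = -0.001475
Node n9: branches {R2, R11, R17, Im} → V_9 = 4.160
Node n10: branches {R5, R15} → V_10 = 1.944e-05

R_eq = 9.951 Ω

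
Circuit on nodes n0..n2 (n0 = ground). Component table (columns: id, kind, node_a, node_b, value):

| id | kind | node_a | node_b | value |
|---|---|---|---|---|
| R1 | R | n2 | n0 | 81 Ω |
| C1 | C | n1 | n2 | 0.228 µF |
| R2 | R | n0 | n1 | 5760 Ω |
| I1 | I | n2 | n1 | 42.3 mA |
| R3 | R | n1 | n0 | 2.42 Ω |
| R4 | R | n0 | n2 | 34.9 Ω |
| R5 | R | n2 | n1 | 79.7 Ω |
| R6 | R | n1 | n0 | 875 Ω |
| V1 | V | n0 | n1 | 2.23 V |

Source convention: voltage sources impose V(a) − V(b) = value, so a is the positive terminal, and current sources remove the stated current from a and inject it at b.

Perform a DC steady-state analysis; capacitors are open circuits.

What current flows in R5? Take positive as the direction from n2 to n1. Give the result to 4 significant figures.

Element admittances at DC:
  Y(R1) = 0.01235 S between n2,n0
  Y(C1) = 0.000 S between n1,n2
  Y(R2) = 0.0001736 S between n0,n1
  I1: injects 0.0423 A into n1 (from n2)
  Y(R3) = 0.4132 S between n1,n0
  Y(R4) = 0.02865 S between n0,n2
  Y(R5) = 0.01255 S between n2,n1
  Y(R6) = 0.001143 S between n1,n0
  V1: constraint V(n0)−V(n1) = 2.23
Assemble and solve the 3×3 MNA system:
  V(n1)=-2.230  V(n2)=-1.313
  i(V1)=-0.9782

0.01151 A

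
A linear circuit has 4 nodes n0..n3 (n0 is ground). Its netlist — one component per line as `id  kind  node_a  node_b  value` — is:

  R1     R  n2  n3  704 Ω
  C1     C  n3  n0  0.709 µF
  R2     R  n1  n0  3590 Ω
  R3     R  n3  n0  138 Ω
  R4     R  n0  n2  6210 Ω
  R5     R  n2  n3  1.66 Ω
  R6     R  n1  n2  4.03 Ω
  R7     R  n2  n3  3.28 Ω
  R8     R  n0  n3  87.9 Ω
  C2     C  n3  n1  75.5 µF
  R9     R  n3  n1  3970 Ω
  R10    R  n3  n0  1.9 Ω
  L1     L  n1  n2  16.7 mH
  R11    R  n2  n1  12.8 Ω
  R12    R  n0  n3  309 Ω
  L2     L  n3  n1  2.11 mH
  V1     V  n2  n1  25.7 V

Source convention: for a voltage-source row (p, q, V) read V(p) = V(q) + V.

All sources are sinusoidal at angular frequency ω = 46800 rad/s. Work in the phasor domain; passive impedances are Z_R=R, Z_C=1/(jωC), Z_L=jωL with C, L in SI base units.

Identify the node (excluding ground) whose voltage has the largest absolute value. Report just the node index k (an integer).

Element admittances at ω=46800 rad/s:
  Y(R1) = 0.001420+0.000j S between n2,n3
  Y(C1) = 0.000+0.03318j S between n3,n0
  Y(R2) = 0.0002786+0.000j S between n1,n0
  Y(R3) = 0.007246+0.000j S between n3,n0
  Y(R4) = 0.0001610+0.000j S between n0,n2
  Y(R5) = 0.6024+0.000j S between n2,n3
  Y(R6) = 0.2481+0.000j S between n1,n2
  Y(R7) = 0.3049+0.000j S between n2,n3
  Y(R8) = 0.01138+0.000j S between n0,n3
  Y(C2) = 0.000+3.533j S between n3,n1
  Y(R9) = 0.0002519+0.000j S between n3,n1
  Y(R10) = 0.5263+0.000j S between n3,n0
  Y(L1) = 0.000-0.001279j S between n1,n2
  Y(R11) = 0.07812+0.000j S between n2,n1
  Y(R12) = 0.003236+0.000j S between n0,n3
  Y(L2) = 0.000-0.01013j S between n3,n1
  V1: constraint V(n2)−V(n1) = 25.7
Assemble and solve the 4×4 MNA system:
  V(n1)=-1.611+6.211j  V(n2)=24.09+6.211j  V(n3)=-0.006535-0.004585j
  i(V1)=-30.28-5.616j

2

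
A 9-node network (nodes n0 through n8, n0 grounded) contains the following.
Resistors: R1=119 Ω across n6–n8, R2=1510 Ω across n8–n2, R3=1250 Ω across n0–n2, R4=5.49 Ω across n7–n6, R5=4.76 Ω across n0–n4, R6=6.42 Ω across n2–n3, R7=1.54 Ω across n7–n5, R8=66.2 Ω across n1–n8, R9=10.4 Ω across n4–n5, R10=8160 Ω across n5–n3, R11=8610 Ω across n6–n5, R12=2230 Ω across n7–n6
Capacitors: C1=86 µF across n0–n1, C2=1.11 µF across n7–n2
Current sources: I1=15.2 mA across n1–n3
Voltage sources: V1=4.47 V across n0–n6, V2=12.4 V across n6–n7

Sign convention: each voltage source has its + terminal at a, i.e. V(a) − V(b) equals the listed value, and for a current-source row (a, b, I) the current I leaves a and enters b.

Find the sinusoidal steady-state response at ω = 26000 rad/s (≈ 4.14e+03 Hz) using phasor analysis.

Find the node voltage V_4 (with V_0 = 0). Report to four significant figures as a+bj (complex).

Apply KCL at each of the 8 non-ground nodes and solve the resulting linear system.
Node n1: branches {C1, R8, I1} → V_1 = -0.0002992+0.02040j
Node n2: branches {R2, R3, C2, R6} → V_2 = -16.80-1.337j
Node n3: branches {R6, R10, I1} → V_3 = -16.70-1.336j
Node n4: branches {R5, R9} → V_4 = -4.808-7.186e-05j
Node n5: branches {R7, R9, R10, R11} → V_5 = -15.31-0.0002289j
Node n6: branches {R1, R4, R11, R12, V1, V2} → V_6 = -4.470+0.000j
Node n7: branches {R4, C2, R7, R12, V2} → V_7 = -16.87+0.000j
Node n8: branches {R1, R2, R8} → V_8 = -2.014-0.02389j
Source currents: i(V1)=-1.069-0.001754j, i(V2)=-3.314-0.001955j

-4.808-7.186e-05j V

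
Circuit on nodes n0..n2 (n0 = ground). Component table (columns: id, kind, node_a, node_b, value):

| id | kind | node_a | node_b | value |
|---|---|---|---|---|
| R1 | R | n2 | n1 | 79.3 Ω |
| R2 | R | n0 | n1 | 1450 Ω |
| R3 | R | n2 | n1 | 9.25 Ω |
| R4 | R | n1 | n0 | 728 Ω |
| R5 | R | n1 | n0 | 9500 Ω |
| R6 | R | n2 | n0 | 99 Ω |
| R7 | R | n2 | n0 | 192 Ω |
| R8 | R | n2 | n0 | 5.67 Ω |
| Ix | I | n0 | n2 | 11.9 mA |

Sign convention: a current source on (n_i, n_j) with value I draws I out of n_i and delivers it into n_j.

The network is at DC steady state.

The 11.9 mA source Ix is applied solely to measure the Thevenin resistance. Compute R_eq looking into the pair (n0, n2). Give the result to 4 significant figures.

MNA unknowns: 2 node voltages V₁..V_2
R1: Y=0.01261 on G[2,1]
R2: Y=0.0006897 on G[0,1]
R3: Y=0.1081 on G[2,1]
R4: Y=0.001374 on G[1,0]
R5: Y=0.0001053 on G[1,0]
R6: Y=0.01010 on G[2,0]
R7: Y=0.005208 on G[2,0]
R8: Y=0.1764 on G[2,0]
Ix: z[0]−=0.0119, z[2]+=0.0119
solve → V1=0.06032, V2=0.06140

R_eq = 5.160 Ω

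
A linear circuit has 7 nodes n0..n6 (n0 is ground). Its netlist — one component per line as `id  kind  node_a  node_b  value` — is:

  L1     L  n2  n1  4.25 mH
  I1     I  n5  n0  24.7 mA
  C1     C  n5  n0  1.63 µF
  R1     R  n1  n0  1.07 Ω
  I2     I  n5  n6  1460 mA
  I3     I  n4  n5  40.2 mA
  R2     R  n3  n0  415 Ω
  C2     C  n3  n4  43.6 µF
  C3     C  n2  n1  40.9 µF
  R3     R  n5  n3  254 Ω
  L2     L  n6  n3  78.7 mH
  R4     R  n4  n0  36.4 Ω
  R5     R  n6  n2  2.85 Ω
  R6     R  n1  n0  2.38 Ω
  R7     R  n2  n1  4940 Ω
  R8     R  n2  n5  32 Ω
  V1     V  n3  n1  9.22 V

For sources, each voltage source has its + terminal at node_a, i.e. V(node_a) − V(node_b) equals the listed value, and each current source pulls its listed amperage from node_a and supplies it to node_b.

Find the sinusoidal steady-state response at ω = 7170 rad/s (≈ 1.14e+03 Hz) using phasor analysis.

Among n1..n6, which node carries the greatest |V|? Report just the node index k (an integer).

MNA unknowns: 6 node voltages V₁..V_6 plus 1 source current (V1)
L1: Y=0.000-0.03282j on G[2,1]
I1: z[5]−=0.0247, z[0]+=0.0247
C1: Y=0.000+0.01169j on G[5,0]
R1: Y=0.9346+0.000j on G[1,0]
I2: z[5]−=1.46, z[6]+=1.46
I3: z[4]−=0.0402, z[5]+=0.0402
R2: Y=0.002410+0.000j on G[3,0]
C2: Y=0.000+0.3126j on G[3,4]
C3: Y=0.000+0.2933j on G[2,1]
R3: Y=0.003937+0.000j on G[5,3]
L2: Y=0.000-0.001772j on G[6,3]
R4: Y=0.02747+0.000j on G[4,0]
R5: Y=0.3509+0.000j on G[6,2]
R6: Y=0.4202+0.000j on G[1,0]
R7: Y=0.0002024+0.000j on G[2,1]
R8: Y=0.03125+0.000j on G[2,5]
V1: row V3−V1=9.22, i_V1 at 3,1
solve → V1=-0.1227+0.2795j, V2=1.276-0.9476j, V3=9.097+0.2795j, V4=8.992+1.198j, V5=-35.28+10.91j, V6=5.443-0.9661j
aux → i_V1=-0.4861+0.01472j

5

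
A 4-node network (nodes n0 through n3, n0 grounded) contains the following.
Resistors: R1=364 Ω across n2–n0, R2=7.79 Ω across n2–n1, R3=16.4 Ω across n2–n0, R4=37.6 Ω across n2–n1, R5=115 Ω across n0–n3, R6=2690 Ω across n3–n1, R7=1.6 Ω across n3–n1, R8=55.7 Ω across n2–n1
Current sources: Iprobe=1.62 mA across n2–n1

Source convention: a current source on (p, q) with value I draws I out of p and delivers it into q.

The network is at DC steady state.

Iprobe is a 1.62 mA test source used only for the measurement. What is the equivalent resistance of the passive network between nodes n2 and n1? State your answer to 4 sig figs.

MNA unknowns: 3 node voltages V₁..V_3
R1: Y=0.002747 on G[2,0]
R2: Y=0.1284 on G[2,1]
R3: Y=0.06098 on G[2,0]
R4: Y=0.02660 on G[2,1]
R5: Y=0.008696 on G[0,3]
R6: Y=0.0003717 on G[3,1]
R7: Y=0.6250 on G[3,1]
R8: Y=0.01795 on G[2,1]
Iprobe: z[2]−=0.00162, z[1]+=0.00162
solve → V1=0.007911, V2=-0.001065, V3=0.007803

R_eq = 5.541 Ω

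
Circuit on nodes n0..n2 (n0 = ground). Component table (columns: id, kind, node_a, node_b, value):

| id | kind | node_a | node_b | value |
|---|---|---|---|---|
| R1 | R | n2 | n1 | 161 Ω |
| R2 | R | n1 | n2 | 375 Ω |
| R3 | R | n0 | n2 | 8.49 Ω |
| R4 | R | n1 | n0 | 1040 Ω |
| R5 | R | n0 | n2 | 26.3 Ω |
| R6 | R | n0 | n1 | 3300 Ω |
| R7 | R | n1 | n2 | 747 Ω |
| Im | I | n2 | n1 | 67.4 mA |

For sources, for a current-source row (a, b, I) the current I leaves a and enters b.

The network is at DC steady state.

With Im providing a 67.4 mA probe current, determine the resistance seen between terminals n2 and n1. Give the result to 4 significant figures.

MNA unknowns: 2 node voltages V₁..V_2
R1: Y=0.006211 on G[2,1]
R2: Y=0.002667 on G[1,2]
R3: Y=0.1178 on G[0,2]
R4: Y=0.0009615 on G[1,0]
R5: Y=0.03802 on G[0,2]
R6: Y=0.0003030 on G[0,1]
R7: Y=0.001339 on G[1,2]
Im: z[2]−=0.0674, z[1]+=0.0674
solve → V1=5.828, V2=-0.04730

R_eq = 87.18 Ω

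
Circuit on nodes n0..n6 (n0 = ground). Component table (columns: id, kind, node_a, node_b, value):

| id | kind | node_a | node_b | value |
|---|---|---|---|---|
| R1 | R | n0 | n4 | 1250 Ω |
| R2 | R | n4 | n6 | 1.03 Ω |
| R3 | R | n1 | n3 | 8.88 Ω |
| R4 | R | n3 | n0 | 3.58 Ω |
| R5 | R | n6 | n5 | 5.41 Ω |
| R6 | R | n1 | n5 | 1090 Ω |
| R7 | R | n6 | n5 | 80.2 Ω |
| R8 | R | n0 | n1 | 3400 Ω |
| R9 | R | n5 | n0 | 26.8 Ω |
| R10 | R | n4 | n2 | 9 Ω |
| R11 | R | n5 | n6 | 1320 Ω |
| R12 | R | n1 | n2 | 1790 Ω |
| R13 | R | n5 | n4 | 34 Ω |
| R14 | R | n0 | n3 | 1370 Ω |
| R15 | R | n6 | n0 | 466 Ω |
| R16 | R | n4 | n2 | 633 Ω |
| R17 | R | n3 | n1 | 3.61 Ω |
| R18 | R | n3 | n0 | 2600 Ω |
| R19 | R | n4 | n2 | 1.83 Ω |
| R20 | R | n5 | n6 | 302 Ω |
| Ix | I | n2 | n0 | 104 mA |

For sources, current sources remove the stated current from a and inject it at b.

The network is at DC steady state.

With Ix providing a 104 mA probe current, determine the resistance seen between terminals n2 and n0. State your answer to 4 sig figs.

R_eq = 29.74 Ω

Apply KCL at each of the 6 non-ground nodes and solve the resulting linear system.
Node n1: branches {R3, R6, R8, R12, R17} → V_1 = -0.02414
Node n2: branches {R10, R12, R16, R19, Ix} → V_2 = -3.093
Node n3: branches {R3, R4, R14, R17, R18} → V_3 = -0.01404
Node n4: branches {R1, R2, R10, R13, R16, R19} → V_4 = -2.938
Node n5: branches {R5, R6, R7, R9, R11, R13, R20} → V_5 = -2.455
Node n6: branches {R2, R5, R7, R11, R15, R20} → V_6 = -2.850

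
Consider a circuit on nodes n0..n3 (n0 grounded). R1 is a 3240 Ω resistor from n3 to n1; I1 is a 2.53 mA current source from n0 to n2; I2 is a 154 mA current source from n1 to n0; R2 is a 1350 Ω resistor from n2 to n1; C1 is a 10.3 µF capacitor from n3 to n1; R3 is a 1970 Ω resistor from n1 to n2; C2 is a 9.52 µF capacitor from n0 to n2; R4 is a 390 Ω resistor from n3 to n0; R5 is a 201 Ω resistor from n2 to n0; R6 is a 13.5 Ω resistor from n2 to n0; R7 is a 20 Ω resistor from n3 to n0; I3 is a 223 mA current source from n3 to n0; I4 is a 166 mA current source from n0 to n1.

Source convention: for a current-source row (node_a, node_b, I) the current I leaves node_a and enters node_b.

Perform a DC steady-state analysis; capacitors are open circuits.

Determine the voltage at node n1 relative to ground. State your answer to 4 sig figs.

6.992 V

Apply KCL at each of the 3 non-ground nodes and solve the resulting linear system.
Node n1: branches {R1, I2, R2, C1, R3, I4} → V_1 = 6.992
Node n2: branches {I1, R2, R3, C2, R5, R6} → V_2 = 0.1402
Node n3: branches {R1, C1, R4, R7, I3} → V_3 = -4.177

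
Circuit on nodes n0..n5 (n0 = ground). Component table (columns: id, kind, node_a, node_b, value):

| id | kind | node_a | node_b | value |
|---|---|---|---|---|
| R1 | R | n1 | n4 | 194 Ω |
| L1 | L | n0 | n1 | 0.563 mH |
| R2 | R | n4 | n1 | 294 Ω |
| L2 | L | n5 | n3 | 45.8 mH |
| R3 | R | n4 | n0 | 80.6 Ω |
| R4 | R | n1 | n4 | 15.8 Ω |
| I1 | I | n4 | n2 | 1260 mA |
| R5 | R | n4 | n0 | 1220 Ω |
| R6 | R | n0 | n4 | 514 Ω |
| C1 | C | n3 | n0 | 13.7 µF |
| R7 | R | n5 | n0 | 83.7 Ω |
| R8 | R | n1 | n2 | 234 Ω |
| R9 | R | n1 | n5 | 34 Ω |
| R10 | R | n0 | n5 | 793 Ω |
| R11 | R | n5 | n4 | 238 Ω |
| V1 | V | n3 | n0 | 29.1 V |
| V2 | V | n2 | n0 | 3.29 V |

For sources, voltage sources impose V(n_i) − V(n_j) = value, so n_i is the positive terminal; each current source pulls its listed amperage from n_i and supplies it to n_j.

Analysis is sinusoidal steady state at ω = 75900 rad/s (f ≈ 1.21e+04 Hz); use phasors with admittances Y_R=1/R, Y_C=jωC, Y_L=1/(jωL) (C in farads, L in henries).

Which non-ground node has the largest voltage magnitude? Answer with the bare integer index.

MNA unknowns: 5 node voltages V₁..V_5 plus 2 source currents (V1, V2)
R1: Y=0.005155+0.000j on G[1,4]
L1: Y=0.000-0.02340j on G[0,1]
R2: Y=0.003401+0.000j on G[4,1]
L2: Y=0.000-0.0002877j on G[5,3]
R3: Y=0.01241+0.000j on G[4,0]
R4: Y=0.06329+0.000j on G[1,4]
I1: z[4]−=1.26, z[2]+=1.26
R5: Y=0.0008197+0.000j on G[4,0]
R6: Y=0.001946+0.000j on G[0,4]
C1: Y=0.000+1.040j on G[3,0]
R7: Y=0.01195+0.000j on G[5,0]
R8: Y=0.004274+0.000j on G[1,2]
R9: Y=0.02941+0.000j on G[1,5]
R10: Y=0.001261+0.000j on G[0,5]
R11: Y=0.004202+0.000j on G[5,4]
V1: row V3−V0=29.1, i_V1 at 3,0
V2: row V2−V0=3.29, i_V2 at 2,0
solve → V1=-21.42-19.64j, V2=3.290+0.000j, V3=29.10+0.000j, V4=-31.43-16.12j, V5=-16.19-14.06j
aux → i_V1=-0.004046-30.25j, i_V2=1.154-0.08395j

4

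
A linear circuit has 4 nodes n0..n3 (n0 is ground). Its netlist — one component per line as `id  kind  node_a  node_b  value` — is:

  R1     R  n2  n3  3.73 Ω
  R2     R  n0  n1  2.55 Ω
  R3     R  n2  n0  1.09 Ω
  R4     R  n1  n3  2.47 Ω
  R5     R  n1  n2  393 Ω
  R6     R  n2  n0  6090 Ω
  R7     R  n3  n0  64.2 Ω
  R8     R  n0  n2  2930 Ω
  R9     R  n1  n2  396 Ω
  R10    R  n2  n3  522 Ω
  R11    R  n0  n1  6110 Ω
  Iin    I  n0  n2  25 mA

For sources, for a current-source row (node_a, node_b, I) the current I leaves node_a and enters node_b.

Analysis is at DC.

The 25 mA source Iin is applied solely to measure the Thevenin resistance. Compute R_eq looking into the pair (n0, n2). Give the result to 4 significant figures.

R_eq = 0.9614 Ω

Element admittances at DC:
  Y(R1) = 0.2681 S between n2,n3
  Y(R2) = 0.3922 S between n0,n1
  Y(R3) = 0.9174 S between n2,n0
  Y(R4) = 0.4049 S between n1,n3
  Y(R5) = 0.002545 S between n1,n2
  Y(R6) = 0.0001642 S between n2,n0
  Y(R7) = 0.01558 S between n3,n0
  Y(R8) = 0.0003413 S between n0,n2
  Y(R9) = 0.002525 S between n1,n2
  Y(R10) = 0.001916 S between n2,n3
  Y(R11) = 0.0001637 S between n0,n1
  Iin: injects 0.025 A into n2 (from n0)
Assemble and solve the 3×3 MNA system:
  V(n1)=0.006953  V(n2)=0.02403  V(n3)=0.01348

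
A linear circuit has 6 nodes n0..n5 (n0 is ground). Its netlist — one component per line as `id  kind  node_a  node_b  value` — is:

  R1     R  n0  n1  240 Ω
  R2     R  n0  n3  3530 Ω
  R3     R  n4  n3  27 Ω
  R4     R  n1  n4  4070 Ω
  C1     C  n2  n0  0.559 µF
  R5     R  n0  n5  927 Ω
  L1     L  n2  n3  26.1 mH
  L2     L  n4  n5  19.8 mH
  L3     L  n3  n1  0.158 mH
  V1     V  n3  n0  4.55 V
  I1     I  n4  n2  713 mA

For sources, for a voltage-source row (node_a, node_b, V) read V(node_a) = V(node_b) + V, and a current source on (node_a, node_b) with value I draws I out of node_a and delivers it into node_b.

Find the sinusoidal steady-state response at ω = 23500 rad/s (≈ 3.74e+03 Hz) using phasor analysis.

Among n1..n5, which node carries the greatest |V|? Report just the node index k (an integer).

2

Element admittances at ω=23500 rad/s:
  Y(R1) = 0.004167+0.000j S between n0,n1
  Y(R2) = 0.0002833+0.000j S between n0,n3
  Y(R3) = 0.03704+0.000j S between n4,n3
  Y(R4) = 0.0002457+0.000j S between n1,n4
  Y(C1) = 0.000+0.01314j S between n2,n0
  Y(R5) = 0.001079+0.000j S between n0,n5
  Y(L1) = 0.000-0.001630j S between n2,n3
  Y(L2) = 0.000-0.002149j S between n4,n5
  Y(L3) = 0.000-0.2693j S between n3,n1
  V1: constraint V(n3)−V(n0) = 4.55
  I1: injects 0.713 A into n2 (from n4)
Assemble and solve the 6×6 MNA system:
  V(n1)=4.549-0.08752j  V(n2)=-0.6447-61.97j  V(n3)=4.550+0.000j  V(n4)=-14.24-0.1621j  V(n5)=-11.44+5.581j
  i(V1)=-0.8219+0.002814j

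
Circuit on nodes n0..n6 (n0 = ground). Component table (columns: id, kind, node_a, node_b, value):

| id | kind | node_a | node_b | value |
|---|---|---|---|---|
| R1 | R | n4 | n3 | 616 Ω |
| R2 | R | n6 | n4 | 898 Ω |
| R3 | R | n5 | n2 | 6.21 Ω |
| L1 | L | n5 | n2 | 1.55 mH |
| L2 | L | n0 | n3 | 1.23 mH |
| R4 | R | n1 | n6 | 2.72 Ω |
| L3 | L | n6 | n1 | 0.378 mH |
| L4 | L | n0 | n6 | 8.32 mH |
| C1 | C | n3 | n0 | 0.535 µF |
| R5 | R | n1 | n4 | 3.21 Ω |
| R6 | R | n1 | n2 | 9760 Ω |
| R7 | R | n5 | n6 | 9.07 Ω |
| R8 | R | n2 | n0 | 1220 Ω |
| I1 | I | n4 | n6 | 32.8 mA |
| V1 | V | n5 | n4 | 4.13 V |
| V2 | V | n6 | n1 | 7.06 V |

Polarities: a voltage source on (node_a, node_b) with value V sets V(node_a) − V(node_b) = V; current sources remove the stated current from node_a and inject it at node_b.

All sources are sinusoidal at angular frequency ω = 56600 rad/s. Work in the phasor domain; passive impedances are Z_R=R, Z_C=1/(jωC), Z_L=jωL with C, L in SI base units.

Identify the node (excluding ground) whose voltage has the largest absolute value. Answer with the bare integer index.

1

MNA unknowns: 6 node voltages V₁..V_6 plus 2 source currents (V1, V2)
R1: Y=0.001623+0.000j on G[4,3]
R2: Y=0.001114+0.000j on G[6,4]
R3: Y=0.1610+0.000j on G[5,2]
L1: Y=0.000-0.01140j on G[5,2]
L2: Y=0.000-0.01436j on G[0,3]
R4: Y=0.3676+0.000j on G[1,6]
L3: Y=0.000-0.04674j on G[6,1]
L4: Y=0.000-0.002124j on G[0,6]
C1: Y=0.000+0.03028j on G[3,0]
R5: Y=0.3115+0.000j on G[1,4]
R6: Y=0.0001025+0.000j on G[1,2]
R7: Y=0.1103+0.000j on G[5,6]
R8: Y=0.0008197+0.000j on G[2,0]
I1: z[4]−=0.0328, z[6]+=0.0328
V1: row V5−V4=4.13, i_V1 at 5,4
V2: row V6−V1=7.06, i_V2 at 6,1
solve → V1=-4.284+2.689j, V2=0.5585+2.661j, V3=0.2333+0.3875j, V4=-3.567+2.675j, V5=0.5635+2.675j, V6=2.776+2.689j
aux → i_V1=0.2430-0.0006424j, i_V2=-2.820+0.3343j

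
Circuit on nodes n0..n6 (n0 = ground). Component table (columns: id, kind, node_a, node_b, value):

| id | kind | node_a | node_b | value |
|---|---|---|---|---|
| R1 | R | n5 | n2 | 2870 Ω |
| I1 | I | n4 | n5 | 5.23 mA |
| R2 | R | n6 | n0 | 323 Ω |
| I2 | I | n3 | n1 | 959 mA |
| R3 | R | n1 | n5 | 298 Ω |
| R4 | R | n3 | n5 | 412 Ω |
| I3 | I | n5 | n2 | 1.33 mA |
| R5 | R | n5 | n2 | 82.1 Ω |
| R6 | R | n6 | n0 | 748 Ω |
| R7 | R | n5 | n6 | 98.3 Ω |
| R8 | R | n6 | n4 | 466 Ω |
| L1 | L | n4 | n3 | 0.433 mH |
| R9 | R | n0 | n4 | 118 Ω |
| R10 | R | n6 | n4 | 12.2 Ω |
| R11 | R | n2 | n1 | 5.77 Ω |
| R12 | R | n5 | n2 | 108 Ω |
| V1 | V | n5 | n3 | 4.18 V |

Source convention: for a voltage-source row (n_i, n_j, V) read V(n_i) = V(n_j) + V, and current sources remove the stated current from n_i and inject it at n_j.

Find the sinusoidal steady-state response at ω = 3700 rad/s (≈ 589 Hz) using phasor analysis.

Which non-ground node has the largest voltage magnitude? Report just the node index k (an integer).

Apply KCL at each of the 6 non-ground nodes and solve the resulting linear system.
Node n1: branches {I2, R3, R11} → V_1 = 46.31-0.05071j
Node n2: branches {R1, I3, R5, R11, R12} → V_2 = 41.59-0.05071j
Node n3: branches {I2, R4, L1, V1} → V_3 = -0.1510-0.05071j
Node n4: branches {I1, R8, L1, R9, R10} → V_4 = -0.1502+0.001891j
Node n5: branches {R1, I1, R3, R4, I3, R5, R7, R12, V1} → V_5 = 4.029-0.05071j
Node n6: branches {R2, R6, R7, R8, R10} → V_6 = 0.2872-0.003615j
Source currents: i(V1)=0.9160+0.0004791j

1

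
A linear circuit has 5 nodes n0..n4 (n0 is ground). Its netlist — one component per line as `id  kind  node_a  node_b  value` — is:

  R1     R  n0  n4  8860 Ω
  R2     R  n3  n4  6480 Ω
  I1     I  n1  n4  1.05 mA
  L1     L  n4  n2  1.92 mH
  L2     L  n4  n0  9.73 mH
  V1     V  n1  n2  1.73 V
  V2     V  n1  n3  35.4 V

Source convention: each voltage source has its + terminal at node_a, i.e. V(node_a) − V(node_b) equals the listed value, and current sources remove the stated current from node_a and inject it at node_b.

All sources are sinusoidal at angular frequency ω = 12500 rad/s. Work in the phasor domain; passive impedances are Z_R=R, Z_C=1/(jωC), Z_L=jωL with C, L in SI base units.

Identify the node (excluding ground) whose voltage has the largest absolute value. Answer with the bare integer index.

3

MNA unknowns: 4 node voltages V₁..V_4 plus 2 source currents (V1, V2)
R1: Y=0.0001129+0.000j on G[0,4]
R2: Y=0.0001543+0.000j on G[3,4]
I1: z[1]−=0.00105, z[4]+=0.00105
L1: Y=0.000-0.04167j on G[4,2]
L2: Y=0.000-0.008222j on G[4,0]
V1: row V1−V2=1.73, i_V1 at 1,2
V2: row V1−V3=35.4, i_V2 at 1,3
solve → V1=1.730+0.09950j, V2=0.0003685+0.09950j, V3=-33.67+0.09950j, V4=0.000+0.000j
aux → i_V1=0.004146-1.536e-05j, i_V2=-0.005196+1.536e-05j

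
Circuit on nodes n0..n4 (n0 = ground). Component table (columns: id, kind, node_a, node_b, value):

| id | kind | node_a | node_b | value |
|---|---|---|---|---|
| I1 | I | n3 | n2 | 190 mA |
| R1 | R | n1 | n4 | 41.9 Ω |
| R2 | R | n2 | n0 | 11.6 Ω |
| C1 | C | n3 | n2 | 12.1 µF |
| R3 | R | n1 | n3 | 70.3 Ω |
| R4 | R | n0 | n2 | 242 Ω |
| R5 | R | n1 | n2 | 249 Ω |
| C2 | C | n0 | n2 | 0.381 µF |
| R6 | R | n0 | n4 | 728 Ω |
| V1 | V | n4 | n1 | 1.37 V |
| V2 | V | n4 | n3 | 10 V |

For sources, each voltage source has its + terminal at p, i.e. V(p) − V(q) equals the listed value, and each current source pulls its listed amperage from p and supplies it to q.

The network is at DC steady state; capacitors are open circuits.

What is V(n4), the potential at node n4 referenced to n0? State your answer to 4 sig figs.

Element admittances at DC:
  I1: injects 0.19 A into n2 (from n3)
  Y(R1) = 0.02387 S between n1,n4
  Y(R2) = 0.08621 S between n2,n0
  Y(C1) = 0.000 S between n3,n2
  Y(R3) = 0.01422 S between n1,n3
  Y(R4) = 0.004132 S between n0,n2
  Y(R5) = 0.004016 S between n1,n2
  Y(C2) = 0.000 S between n0,n2
  Y(R6) = 0.001374 S between n0,n4
  V1: constraint V(n4)−V(n1) = 1.37
  V2: constraint V(n4)−V(n3) = 10
Assemble and solve the 6×6 MNA system:
  V(n1)=-35.22  V(n2)=0.5147  V(n3)=-43.85  V(n4)=-33.85
  i(V1)=-0.05344  i(V2)=0.06724

-33.85 V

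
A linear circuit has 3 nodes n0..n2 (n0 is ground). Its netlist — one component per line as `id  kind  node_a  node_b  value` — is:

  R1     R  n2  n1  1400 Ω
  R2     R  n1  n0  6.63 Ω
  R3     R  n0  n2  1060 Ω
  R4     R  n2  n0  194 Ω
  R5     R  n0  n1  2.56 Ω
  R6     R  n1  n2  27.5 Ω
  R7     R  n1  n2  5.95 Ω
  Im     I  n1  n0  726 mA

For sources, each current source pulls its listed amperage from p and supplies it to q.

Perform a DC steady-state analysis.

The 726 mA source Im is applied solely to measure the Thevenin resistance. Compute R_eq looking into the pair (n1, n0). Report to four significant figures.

Element admittances at DC:
  Y(R1) = 0.0007143 S between n2,n1
  Y(R2) = 0.1508 S between n1,n0
  Y(R3) = 0.0009434 S between n0,n2
  Y(R4) = 0.005155 S between n2,n0
  Y(R5) = 0.3906 S between n0,n1
  Y(R6) = 0.03636 S between n1,n2
  Y(R7) = 0.1681 S between n1,n2
  Im: injects 0.726 A into n0 (from n1)
Assemble and solve the 2×2 MNA system:
  V(n1)=-1.326  V(n2)=-1.288

R_eq = 1.827 Ω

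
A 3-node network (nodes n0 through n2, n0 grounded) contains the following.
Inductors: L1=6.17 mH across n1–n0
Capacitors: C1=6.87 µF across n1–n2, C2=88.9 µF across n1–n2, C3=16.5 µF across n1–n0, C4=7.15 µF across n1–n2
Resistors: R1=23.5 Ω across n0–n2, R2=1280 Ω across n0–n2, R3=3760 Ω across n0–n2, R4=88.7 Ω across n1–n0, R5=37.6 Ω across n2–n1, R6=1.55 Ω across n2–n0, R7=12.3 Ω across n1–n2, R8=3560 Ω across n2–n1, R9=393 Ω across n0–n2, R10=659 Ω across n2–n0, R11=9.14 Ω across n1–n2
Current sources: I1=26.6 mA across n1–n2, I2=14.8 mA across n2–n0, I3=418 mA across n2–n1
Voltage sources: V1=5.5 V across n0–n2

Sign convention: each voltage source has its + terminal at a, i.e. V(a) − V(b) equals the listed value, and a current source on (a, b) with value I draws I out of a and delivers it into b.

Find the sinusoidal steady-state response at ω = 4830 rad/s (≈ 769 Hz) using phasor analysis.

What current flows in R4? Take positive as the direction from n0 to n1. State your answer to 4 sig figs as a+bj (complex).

0.05417+0.006107j A

Apply KCL at each of the 2 non-ground nodes and solve the resulting linear system.
Node n1: branches {L1, C1, C2, I1, R4, R5, C3, R7, C4, R8, I3, R11} → V_1 = -4.805-0.5417j
Node n2: branches {C1, C2, R1, I1, R2, R3, R5, R6, R7, C4, R8, I2, R9, I3, R10, R11, V1} → V_2 = -5.500+0.000j
Source currents: i(V1)=-3.825-0.2278j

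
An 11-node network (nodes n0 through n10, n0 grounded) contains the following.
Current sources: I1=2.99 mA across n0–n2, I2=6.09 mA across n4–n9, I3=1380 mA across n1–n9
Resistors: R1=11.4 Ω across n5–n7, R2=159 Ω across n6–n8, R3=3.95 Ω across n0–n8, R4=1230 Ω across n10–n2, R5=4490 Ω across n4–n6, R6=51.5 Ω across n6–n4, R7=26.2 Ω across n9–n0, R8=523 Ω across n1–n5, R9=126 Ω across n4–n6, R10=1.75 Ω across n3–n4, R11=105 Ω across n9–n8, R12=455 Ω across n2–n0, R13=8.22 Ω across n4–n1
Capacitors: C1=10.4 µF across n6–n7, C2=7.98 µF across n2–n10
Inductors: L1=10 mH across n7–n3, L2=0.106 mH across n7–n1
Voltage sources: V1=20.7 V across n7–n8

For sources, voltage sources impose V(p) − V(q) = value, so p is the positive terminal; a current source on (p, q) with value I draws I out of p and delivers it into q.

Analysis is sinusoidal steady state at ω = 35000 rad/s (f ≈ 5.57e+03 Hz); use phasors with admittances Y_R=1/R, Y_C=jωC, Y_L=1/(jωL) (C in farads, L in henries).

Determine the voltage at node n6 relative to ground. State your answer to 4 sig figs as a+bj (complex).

16.10+0.3577j V

MNA unknowns: 10 node voltages V₁..V_10 plus 1 source current (V1)
I1: z[0]−=0.00299, z[2]+=0.00299
R1: Y=0.08772+0.000j on G[5,7]
C1: Y=0.000+0.3640j on G[6,7]
R2: Y=0.006289+0.000j on G[6,8]
R3: Y=0.2532+0.000j on G[0,8]
I2: z[4]−=0.00609, z[9]+=0.00609
R4: Y=0.0008130+0.000j on G[10,2]
R5: Y=0.0002227+0.000j on G[4,6]
L1: Y=0.000-0.002857j on G[7,3]
R6: Y=0.01942+0.000j on G[6,4]
R7: Y=0.03817+0.000j on G[9,0]
R8: Y=0.001912+0.000j on G[1,5]
L2: Y=0.000-0.2695j on G[7,1]
I3: z[1]−=1.38, z[9]+=1.38
R9: Y=0.007937+0.000j on G[4,6]
C2: Y=0.000+0.2793j on G[2,10]
R10: Y=0.5714+0.000j on G[3,4]
R11: Y=0.009524+0.000j on G[9,8]
R12: Y=0.002198+0.000j on G[2,0]
R13: Y=0.1217+0.000j on G[4,1]
V1: row V7−V8=20.7, i_V1 at 7,8
solve → V1=15.96-5.088j, V2=1.360+0.000j, V3=16.04-4.091j, V4=16.02-4.089j, V5=16.44-0.1085j, V6=16.10+0.3577j, V7=16.45+0.000j, V8=-4.254+0.000j, V9=28.21+0.000j, V10=1.360+0.000j
aux → i_V1=-1.514-0.002250j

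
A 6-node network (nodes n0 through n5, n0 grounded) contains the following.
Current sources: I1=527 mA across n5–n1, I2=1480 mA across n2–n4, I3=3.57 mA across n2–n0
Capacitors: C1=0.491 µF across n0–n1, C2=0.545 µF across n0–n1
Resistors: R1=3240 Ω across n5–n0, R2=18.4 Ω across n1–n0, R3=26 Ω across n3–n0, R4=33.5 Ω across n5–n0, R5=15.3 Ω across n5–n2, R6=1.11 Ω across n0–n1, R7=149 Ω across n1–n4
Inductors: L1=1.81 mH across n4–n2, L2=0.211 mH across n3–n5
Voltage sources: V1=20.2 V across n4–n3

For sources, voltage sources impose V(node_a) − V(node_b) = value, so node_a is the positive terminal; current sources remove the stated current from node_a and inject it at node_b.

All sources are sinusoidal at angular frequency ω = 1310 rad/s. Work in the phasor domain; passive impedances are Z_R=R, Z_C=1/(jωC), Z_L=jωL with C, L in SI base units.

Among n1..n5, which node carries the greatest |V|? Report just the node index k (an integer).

Element admittances at ω=1310 rad/s:
  I1: injects 0.527 A into n1 (from n5)
  Y(C1) = 0.000+0.0006432j S between n0,n1
  Y(R1) = 0.0003086+0.000j S between n5,n0
  Y(C2) = 0.000+0.0007139j S between n0,n1
  Y(L1) = 0.000-0.4217j S between n4,n2
  Y(R2) = 0.05435+0.000j S between n1,n0
  I2: injects 1.48 A into n4 (from n2)
  Y(R3) = 0.03846+0.000j S between n3,n0
  Y(R4) = 0.02985+0.000j S between n5,n0
  Y(R5) = 0.06536+0.000j S between n5,n2
  I3: injects 0.00357 A into n0 (from n2)
  Y(L2) = 0.000-3.618j S between n3,n5
  Y(R6) = 0.9009+0.000j S between n0,n1
  Y(R7) = 0.006711+0.000j S between n1,n4
  V1: constraint V(n4)−V(n3) = 20.2
Assemble and solve the 6×6 MNA system:
  V(n1)=0.6271-0.001642j  V(n2)=10.32-6.576j  V(n3)=-8.836-0.1086j  V(n4)=11.36-0.1086j  V(n5)=-8.713+0.1622j
  i(V1)=-1.320+0.4411j

2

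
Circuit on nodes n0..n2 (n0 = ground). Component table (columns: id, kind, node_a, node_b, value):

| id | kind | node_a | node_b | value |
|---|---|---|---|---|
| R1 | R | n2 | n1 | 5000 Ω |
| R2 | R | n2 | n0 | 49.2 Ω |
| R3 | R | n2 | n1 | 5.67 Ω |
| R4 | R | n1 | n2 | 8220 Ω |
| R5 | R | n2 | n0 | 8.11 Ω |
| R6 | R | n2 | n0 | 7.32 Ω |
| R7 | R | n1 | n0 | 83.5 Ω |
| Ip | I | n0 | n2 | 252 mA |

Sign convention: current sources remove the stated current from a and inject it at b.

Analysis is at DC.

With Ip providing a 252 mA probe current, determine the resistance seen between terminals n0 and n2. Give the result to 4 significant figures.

R_eq = 3.431 Ω

Element admittances at DC:
  Y(R1) = 0.0002000 S between n2,n1
  Y(R2) = 0.02033 S between n2,n0
  Y(R3) = 0.1764 S between n2,n1
  Y(R4) = 0.0001217 S between n1,n2
  Y(R5) = 0.1233 S between n2,n0
  Y(R6) = 0.1366 S between n2,n0
  Y(R7) = 0.01198 S between n1,n0
  Ip: injects 0.252 A into n2 (from n0)
Assemble and solve the 2×2 MNA system:
  V(n1)=0.8097  V(n2)=0.8646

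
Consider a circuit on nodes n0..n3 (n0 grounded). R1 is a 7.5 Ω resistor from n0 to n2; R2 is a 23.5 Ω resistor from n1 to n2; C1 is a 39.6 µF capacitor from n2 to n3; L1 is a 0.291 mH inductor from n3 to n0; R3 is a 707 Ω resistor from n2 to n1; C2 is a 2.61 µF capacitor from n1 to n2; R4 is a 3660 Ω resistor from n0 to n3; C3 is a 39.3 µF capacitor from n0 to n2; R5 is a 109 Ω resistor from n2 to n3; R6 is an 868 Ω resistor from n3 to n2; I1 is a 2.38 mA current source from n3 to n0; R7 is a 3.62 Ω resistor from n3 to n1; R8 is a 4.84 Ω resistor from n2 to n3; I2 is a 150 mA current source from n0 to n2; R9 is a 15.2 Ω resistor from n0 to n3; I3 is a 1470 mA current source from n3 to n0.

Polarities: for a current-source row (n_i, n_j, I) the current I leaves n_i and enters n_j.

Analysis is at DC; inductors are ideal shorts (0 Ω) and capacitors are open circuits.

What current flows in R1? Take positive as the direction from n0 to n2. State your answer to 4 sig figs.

MNA unknowns: 3 node voltages V₁..V_3 plus 1 source current (L1)
R1: Y=0.1333 on G[0,2]
R2: Y=0.04255 on G[1,2]
C1: Y=0.000 on G[2,3]
L1: row V3−V0=0, i_L1 at 3,0
R3: Y=0.001414 on G[2,1]
C2: Y=0.000 on G[1,2]
R4: Y=0.0002732 on G[0,3]
C3: Y=0.000 on G[0,2]
R5: Y=0.009174 on G[2,3]
R6: Y=0.001152 on G[3,2]
I1: z[3]−=0.00238, z[0]+=0.00238
R7: Y=0.2762 on G[3,1]
R8: Y=0.2066 on G[2,3]
I2: z[0]−=0.15, z[2]+=0.15
R9: Y=0.06579 on G[0,3]
I3: z[3]−=1.47, z[0]+=1.47
solve → V1=0.05306, V2=0.3864, V3=0.000
aux → i_L1=-1.374

-0.05152 A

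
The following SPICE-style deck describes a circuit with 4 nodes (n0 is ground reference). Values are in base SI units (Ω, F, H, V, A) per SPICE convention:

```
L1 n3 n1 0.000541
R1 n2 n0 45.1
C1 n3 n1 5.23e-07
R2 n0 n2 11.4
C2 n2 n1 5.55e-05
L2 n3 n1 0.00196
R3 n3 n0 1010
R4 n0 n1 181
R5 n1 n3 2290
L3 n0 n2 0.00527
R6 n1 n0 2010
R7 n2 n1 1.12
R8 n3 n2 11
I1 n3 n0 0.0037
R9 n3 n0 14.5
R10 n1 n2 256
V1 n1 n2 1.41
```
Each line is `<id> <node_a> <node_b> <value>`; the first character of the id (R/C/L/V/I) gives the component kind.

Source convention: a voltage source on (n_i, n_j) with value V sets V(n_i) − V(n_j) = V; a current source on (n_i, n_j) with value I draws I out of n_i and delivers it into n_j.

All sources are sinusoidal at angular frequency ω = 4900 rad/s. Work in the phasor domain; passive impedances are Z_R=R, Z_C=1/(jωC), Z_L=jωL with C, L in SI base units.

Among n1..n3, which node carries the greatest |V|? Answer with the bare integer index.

1

Element admittances at ω=4900 rad/s:
  Y(L1) = 0.000-0.3772j S between n3,n1
  Y(R1) = 0.02217+0.000j S between n2,n0
  Y(C1) = 0.000+0.002563j S between n3,n1
  Y(R2) = 0.08772+0.000j S between n0,n2
  Y(C2) = 0.000+0.2720j S between n2,n1
  Y(L2) = 0.000-0.1041j S between n3,n1
  Y(R3) = 0.0009901+0.000j S between n3,n0
  Y(R4) = 0.005525+0.000j S between n0,n1
  Y(R5) = 0.0004367+0.000j S between n1,n3
  Y(L3) = 0.000-0.03873j S between n0,n2
  Y(R6) = 0.0004975+0.000j S between n1,n0
  Y(R7) = 0.8929+0.000j S between n2,n1
  Y(R8) = 0.09091+0.000j S between n3,n2
  I1: injects 0.0037 A into n0 (from n3)
  Y(R9) = 0.06897+0.000j S between n3,n0
  Y(R10) = 0.003906+0.000j S between n1,n2
  V1: constraint V(n1)−V(n2) = 1.41
Assemble and solve the 4×4 MNA system:
  V(n1)=0.8542+0.01982j  V(n2)=-0.5558+0.01982j  V(n3)=0.7357-0.3405j
  i(V1)=-1.442-0.3270j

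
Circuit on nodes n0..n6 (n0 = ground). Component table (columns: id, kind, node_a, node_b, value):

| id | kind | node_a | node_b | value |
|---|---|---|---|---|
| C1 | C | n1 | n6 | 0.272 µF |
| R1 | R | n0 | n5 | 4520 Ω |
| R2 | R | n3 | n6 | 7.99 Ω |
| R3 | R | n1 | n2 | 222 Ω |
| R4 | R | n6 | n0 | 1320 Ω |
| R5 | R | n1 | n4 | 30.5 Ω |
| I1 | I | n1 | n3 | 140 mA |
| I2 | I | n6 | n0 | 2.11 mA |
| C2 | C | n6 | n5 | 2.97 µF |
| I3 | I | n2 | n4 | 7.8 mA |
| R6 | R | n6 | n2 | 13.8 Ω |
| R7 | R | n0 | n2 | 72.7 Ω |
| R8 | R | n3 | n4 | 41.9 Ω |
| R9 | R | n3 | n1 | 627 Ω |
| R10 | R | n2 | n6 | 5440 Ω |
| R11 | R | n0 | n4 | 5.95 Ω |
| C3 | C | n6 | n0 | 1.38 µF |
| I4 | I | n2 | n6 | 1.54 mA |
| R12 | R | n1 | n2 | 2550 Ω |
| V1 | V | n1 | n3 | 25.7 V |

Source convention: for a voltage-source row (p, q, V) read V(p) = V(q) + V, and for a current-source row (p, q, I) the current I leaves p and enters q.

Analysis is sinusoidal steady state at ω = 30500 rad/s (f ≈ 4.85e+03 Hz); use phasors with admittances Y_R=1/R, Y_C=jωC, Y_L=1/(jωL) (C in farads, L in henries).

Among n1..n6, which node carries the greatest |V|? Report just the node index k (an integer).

1

Apply KCL at each of the 6 non-ground nodes and solve the resulting linear system.
Node n1: branches {C1, R3, R5, I1, R9, R12, V1} → V_1 = 17.51+3.251j
Node n2: branches {R3, I3, R6, R7, R10, I4, R12} → V_2 = -3.116+4.776j
Node n3: branches {R2, I1, R8, R9, V1} → V_3 = -8.190+3.251j
Node n4: branches {R5, I3, R8, R11} → V_4 = 1.720+0.8197j
Node n5: branches {R1, C2} → V_5 = -4.982+5.770j
Node n6: branches {C1, R2, R4, I2, C2, R6, R10, C3, I4} → V_6 = -4.968+5.783j
Source currents: i(V1)=-0.8207-0.2587j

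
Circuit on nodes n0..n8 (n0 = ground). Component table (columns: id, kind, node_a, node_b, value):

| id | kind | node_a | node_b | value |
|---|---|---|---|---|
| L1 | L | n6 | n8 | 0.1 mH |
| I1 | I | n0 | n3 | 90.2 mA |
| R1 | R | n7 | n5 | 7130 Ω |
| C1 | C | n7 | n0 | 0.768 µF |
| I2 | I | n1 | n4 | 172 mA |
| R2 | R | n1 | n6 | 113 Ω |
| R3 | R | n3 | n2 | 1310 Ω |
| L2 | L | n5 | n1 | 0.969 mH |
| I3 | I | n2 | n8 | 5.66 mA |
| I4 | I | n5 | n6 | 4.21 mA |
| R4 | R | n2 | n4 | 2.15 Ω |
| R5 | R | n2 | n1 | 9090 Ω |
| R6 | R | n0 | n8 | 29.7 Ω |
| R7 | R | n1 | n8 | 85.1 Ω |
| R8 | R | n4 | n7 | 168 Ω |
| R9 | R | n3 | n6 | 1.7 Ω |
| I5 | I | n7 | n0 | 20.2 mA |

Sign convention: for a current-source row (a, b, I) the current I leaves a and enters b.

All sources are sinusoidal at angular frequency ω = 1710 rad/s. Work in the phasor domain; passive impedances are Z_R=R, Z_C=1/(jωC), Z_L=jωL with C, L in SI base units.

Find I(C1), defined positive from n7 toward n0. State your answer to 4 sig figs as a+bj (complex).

Element admittances at ω=1710 rad/s:
  Y(L1) = 0.000-5.848j S between n6,n8
  I1: injects 0.0902 A into n3 (from n0)
  Y(R1) = 0.0001403+0.000j S between n7,n5
  Y(C1) = 0.000+0.001313j S between n7,n0
  I2: injects 0.172 A into n4 (from n1)
  Y(R2) = 0.008850+0.000j S between n1,n6
  Y(R3) = 0.0007634+0.000j S between n3,n2
  Y(L2) = 0.000-0.6035j S between n5,n1
  I3: injects 0.00566 A into n8 (from n2)
  I4: injects 0.00421 A into n6 (from n5)
  Y(R4) = 0.4651+0.000j S between n2,n4
  Y(R5) = 0.0001100+0.000j S between n2,n1
  Y(R6) = 0.03367+0.000j S between n0,n8
  Y(R7) = 0.01175+0.000j S between n1,n8
  Y(R8) = 0.005952+0.000j S between n4,n7
  Y(R9) = 0.5882+0.000j S between n3,n6
  I5: injects 0.0202 A into n0 (from n7)
Assemble and solve the 8×8 MNA system:
  V(n1)=-8.257-2.370j  V(n2)=61.38-56.14j  V(n3)=-0.1844-1.725j  V(n4)=61.50-56.25j  V(n5)=-8.243-2.365j  V(n6)=-0.4176-1.655j  V(n7)=42.74-64.22j  V(n8)=-0.4258-1.667j

0.08434+0.05613j A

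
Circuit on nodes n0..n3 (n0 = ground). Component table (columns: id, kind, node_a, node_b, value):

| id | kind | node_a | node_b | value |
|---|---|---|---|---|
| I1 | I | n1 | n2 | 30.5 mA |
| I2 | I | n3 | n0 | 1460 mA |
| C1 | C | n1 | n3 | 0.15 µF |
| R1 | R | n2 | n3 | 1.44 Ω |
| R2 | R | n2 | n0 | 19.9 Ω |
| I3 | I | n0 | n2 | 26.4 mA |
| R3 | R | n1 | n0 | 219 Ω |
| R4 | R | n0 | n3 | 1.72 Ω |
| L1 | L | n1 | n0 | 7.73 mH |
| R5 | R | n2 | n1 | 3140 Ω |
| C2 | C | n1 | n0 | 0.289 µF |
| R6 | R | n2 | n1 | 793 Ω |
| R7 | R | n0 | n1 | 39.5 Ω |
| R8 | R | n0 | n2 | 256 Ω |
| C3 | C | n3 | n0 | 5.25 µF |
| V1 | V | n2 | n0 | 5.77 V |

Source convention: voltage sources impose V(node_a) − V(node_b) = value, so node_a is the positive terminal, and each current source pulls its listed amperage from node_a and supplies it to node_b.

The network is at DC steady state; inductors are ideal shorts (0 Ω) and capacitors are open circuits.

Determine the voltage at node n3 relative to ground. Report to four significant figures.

1.996 V

Apply KCL at each of the 3 non-ground nodes and solve the resulting linear system.
Node n1: branches {I1, C1, R3, L1, R5, C2, R6, R7} → V_1 = 0.000
Node n2: branches {I1, R1, R2, I3, R5, R6, R8, V1} → V_2 = 5.770
Node n3: branches {I2, C1, R1, R4, C3} → V_3 = 1.996
Source currents: i(L1)=-0.02139, i(V1)=-2.885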